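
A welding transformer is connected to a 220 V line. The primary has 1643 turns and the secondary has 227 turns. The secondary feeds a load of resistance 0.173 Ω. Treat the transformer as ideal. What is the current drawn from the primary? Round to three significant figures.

I_p ≈ 24.3 A

V_s = V_p × N_s/N_p = 220 × 227/1643 = 30.396 V.
I_s = V_s/R = 30.396/0.173 = 175.70 A.
For an ideal transformer I_p N_p = I_s N_s, so I_p = 175.70 × 227/1643 = 24.3 A.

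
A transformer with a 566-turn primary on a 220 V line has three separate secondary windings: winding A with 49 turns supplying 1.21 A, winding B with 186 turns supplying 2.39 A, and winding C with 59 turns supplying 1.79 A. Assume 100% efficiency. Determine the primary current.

I_p ≈ 1.08 A

V_A = 220 × 49/566 = 19.046 V; V_B = 220 × 186/566 = 72.297 V; V_C = 220 × 59/566 = 22.933 V.
P_out = V_A I_A + V_B I_B + V_C I_C = 19.046×1.21 + 72.297×2.39 + 22.933×1.79 = 23.046 + 172.79 + 41.050 = 236.88 W.
Ideal ⇒ P_in = P_out, so I_p = P_out/V_p = 236.88/220 = 1.08 A.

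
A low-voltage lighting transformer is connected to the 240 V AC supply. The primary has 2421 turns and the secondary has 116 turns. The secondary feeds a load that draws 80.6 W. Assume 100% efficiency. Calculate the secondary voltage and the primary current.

V_s ≈ 11.5 V, I_p ≈ 0.336 A

V_s = V_p × N_s/N_p = 240 × 116/2421 = 11.499 V.
I_s = P/V_s = 80.6/11.499 = 7.0091 A.
I_p = I_s × N_s/N_p = 7.0091 × 116/2421 = 0.336 A.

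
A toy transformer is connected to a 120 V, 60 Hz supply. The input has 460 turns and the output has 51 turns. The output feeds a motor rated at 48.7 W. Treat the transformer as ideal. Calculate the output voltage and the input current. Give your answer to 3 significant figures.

V_out = V_in × N_out/N_in = 120 × 51/460 = 13.304 V.
I_out = P/V_out = 48.7/13.304 = 3.6605 A.
I_in = I_out × N_out/N_in = 3.6605 × 51/460 = 0.406 A.

V_out ≈ 13.3 V, I_in ≈ 0.406 A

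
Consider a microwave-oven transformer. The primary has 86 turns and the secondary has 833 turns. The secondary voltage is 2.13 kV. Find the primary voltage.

V_p/V_s = N_p/N_s, so V_p = 2130 × 86/833 = 220 V.

V_p ≈ 220 V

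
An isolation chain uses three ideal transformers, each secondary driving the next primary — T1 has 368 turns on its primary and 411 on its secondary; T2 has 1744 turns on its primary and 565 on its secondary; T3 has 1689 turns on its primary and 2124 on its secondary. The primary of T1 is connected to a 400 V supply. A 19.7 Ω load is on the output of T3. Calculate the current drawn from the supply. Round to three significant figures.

I_supply ≈ 4.20 A

Secondary of T1: V = 400.00 × 411/368 = 446.74 V.
Secondary of T2: V = 446.74 × 565/1744 = 144.73 V.
Secondary of T3: V = 144.73 × 2124/1689 = 182.00 V.
I_load = 182.00/19.7 = 9.2388 A, so P_out = 182.00 × 9.2388 = 1681.5 W.
All ideal ⇒ P_in = P_out, so I_supply = 1681.5/400 = 4.20 A.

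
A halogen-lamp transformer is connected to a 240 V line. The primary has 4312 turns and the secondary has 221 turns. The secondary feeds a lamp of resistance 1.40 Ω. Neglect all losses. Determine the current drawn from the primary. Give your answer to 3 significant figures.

V_s = V_p × N_s/N_p = 240 × 221/4312 = 12.301 V.
I_s = V_s/R = 12.301/1.40 = 8.7861 A.
For an ideal transformer I_p N_p = I_s N_s, so I_p = 8.7861 × 221/4312 = 0.450 A.

I_p ≈ 0.450 A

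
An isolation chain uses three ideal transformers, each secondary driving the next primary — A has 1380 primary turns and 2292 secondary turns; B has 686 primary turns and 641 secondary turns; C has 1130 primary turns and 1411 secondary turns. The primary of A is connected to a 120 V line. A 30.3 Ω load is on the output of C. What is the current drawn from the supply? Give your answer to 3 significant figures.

I_supply ≈ 14.9 A

After A: V = 120.00 × 2292/1380 = 199.30 V.
After B: V = 199.30 × 641/686 = 186.23 V.
After C: V = 186.23 × 1411/1130 = 232.54 V.
I_load = 232.54/30.3 = 7.6746 A, so P_out = 232.54 × 7.6746 = 1784.7 W.
All ideal ⇒ P_in = P_out, so I_supply = 1784.7/120 = 14.9 A.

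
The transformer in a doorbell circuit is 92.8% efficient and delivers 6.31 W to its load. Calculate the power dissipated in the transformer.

P_in = P_out/η = 6.31/0.928 = 6.79957 W.
P_loss = P_in − P_out = 6.79957 − 6.31 = 0.490 W.

P_loss ≈ 0.490 W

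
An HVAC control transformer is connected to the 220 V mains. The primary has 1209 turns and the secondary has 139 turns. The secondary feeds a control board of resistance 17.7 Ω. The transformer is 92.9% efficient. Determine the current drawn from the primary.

I_p ≈ 0.177 A

V_s = 220 × 139/1209 = 25.294 V.
I_s = V_s/R = 25.294/17.7 = 1.4290 A.
P_out = V_s I_s = 25.294 × 1.4290 = 36.145 W.
P_in = P_out/η = 36.145/0.929 = 38.908 W.
I_p = P_in/V_p = 38.908/220 = 0.177 A.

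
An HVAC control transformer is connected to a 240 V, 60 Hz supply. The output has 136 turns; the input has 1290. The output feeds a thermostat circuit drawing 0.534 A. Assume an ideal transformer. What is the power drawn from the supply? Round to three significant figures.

I_in = I_out × N_out/N_in = 0.534 × 136/1290 = 0.056298 A.
P = V_in I_in = 240 × 0.056298 = 13.5 W.

P ≈ 13.5 W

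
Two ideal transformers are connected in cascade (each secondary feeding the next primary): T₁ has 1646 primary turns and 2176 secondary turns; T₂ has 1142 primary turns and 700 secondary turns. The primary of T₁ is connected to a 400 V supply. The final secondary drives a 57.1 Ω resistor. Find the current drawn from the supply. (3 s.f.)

I_supply ≈ 4.60 A

Secondary of T₁: V = 400.00 × 2176/1646 = 528.80 V.
Secondary of T₂: V = 528.80 × 700/1142 = 324.13 V.
I_load = 324.13/57.1 = 5.6766 A, so P_out = 324.13 × 5.6766 = 1839.9 W.
All ideal ⇒ P_in = P_out, so I_supply = 1839.9/400 = 4.60 A.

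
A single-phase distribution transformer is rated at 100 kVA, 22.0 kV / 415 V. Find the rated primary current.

I_p = S/V_p = 100000/22000 = 4.55 A.

I_p ≈ 4.55 A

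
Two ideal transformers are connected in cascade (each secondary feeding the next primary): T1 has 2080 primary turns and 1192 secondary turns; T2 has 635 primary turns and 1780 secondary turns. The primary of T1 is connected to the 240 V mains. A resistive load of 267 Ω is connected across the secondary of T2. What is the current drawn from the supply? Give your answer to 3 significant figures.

Secondary of T1: V = 240.00 × 1192/2080 = 137.54 V.
Secondary of T2: V = 137.54 × 1780/635 = 385.54 V.
I_load = 385.54/267 = 1.4440 A, so P_out = 385.54 × 1.4440 = 556.71 W.
All ideal ⇒ P_in = P_out, so I_supply = 556.71/240 = 2.32 A.

I_supply ≈ 2.32 A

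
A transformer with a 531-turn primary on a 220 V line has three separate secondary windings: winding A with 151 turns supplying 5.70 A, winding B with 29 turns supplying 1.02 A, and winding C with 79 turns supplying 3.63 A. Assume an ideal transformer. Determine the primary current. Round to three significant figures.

V_A = 220 × 151/531 = 62.561 V; V_B = 220 × 29/531 = 12.015 V; V_C = 220 × 79/531 = 32.731 V.
P_out = V_A I_A + V_B I_B + V_C I_C = 62.561×5.70 + 12.015×1.02 + 32.731×3.63 = 356.60 + 12.255 + 118.81 = 487.67 W.
Ideal ⇒ P_in = P_out, so I_p = P_out/V_p = 487.67/220 = 2.22 A.

I_p ≈ 2.22 A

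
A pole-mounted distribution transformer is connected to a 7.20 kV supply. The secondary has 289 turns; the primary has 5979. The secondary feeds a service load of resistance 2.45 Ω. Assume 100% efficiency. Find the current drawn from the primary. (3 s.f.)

I_p ≈ 6.87 A

V_s = V_p × N_s/N_p = 7200 × 289/5979 = 348.02 V.
I_s = V_s/R = 348.02/2.45 = 142.05 A.
For an ideal transformer I_p N_p = I_s N_s, so I_p = 142.05 × 289/5979 = 6.87 A.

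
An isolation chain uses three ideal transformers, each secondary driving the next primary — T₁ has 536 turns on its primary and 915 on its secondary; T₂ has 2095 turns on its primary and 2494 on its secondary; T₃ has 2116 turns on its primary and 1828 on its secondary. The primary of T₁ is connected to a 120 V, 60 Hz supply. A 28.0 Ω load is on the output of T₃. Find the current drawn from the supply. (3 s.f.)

Secondary of T₁: V = 120.00 × 915/536 = 204.85 V.
Secondary of T₂: V = 204.85 × 2494/2095 = 243.87 V.
Secondary of T₃: V = 243.87 × 1828/2116 = 210.67 V.
I_load = 210.67/28.0 = 7.5241 A, so P_out = 210.67 × 7.5241 = 1585.1 W.
All ideal ⇒ P_in = P_out, so I_supply = 1585.1/120 = 13.2 A.

I_supply ≈ 13.2 A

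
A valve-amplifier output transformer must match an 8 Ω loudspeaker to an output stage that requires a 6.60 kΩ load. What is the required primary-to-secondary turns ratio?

Z_p/Z_s = (N_p/N_s)², so N_p/N_s = √(6600/8) = √825 = 28.7.

N_p/N_s ≈ 28.7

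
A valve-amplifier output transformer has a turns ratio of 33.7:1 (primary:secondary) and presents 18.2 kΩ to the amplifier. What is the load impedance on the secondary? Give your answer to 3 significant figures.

Z_s = Z_p/(N_p/N_s)² = 18200/33.7² = 16.0 Ω.

Z_s ≈ 16.0 Ω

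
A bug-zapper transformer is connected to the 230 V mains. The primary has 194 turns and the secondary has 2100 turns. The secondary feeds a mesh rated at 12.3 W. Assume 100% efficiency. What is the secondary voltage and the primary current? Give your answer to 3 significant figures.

V_s ≈ 2490 V, I_p ≈ 0.0535 A

V_s = V_p × N_s/N_p = 230 × 2100/194 = 2489.7 V.
I_s = P/V_s = 12.3/2489.7 = 0.0049404 A.
I_p = I_s × N_s/N_p = 0.0049404 × 2100/194 = 0.0535 A.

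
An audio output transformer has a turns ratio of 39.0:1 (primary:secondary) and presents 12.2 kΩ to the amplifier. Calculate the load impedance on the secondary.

Z_s = Z_p/(N_p/N_s)² = 12200/39.0² = 8.02 Ω.

Z_s ≈ 8.02 Ω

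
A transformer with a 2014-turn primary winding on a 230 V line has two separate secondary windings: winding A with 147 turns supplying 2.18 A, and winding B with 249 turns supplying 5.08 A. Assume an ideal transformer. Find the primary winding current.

V_A = 230 × 147/2014 = 16.787 V; V_B = 230 × 249/2014 = 28.436 V.
P_out = V_A I_A + V_B I_B = 16.787×2.18 + 28.436×5.08 = 36.597 + 144.45 = 181.05 W.
Ideal ⇒ P_in = P_out, so I_p = P_out/V_p = 181.05/230 = 0.787 A.

I_p ≈ 0.787 A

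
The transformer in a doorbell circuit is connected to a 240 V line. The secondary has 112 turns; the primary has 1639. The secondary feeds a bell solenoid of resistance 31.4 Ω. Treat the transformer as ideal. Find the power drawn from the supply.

V_s = V_p × N_s/N_p = 240 × 112/1639 = 16.400 V.
I_s = V_s/R = 16.400/31.4 = 0.52230 A.
I_p = I_s × N_s/N_p = 0.52230 × 112/1639 = 0.035691 A.
P = V_p I_p = 240 × 0.035691 = 8.57 W.

P ≈ 8.57 W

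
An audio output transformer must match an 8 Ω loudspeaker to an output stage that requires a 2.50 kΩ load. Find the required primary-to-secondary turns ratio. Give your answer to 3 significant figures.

N_p/N_s ≈ 17.7

Z_p/Z_s = (N_p/N_s)², so N_p/N_s = √(2500/8) = √312 = 17.7.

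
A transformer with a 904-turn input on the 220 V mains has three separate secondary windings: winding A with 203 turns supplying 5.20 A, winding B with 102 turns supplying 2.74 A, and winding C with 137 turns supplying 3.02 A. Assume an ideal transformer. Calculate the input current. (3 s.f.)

V_A = 220 × 203/904 = 49.403 V; V_B = 220 × 102/904 = 24.823 V; V_C = 220 × 137/904 = 33.341 V.
P_out = V_A I_A + V_B I_B + V_C I_C = 49.403×5.20 + 24.823×2.74 + 33.341×3.02 = 256.89 + 68.015 + 100.69 = 425.60 W.
Ideal ⇒ P_in = P_out, so I_in = P_out/V_in = 425.60/220 = 1.93 A.

I_in ≈ 1.93 A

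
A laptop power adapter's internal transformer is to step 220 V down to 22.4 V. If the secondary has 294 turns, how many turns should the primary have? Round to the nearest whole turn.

N_p/N_s = V_p/V_s, so N_p = 294 × 220/22.4 = 2887.5 ≈ 2888 turns.

N_p = 2888 turns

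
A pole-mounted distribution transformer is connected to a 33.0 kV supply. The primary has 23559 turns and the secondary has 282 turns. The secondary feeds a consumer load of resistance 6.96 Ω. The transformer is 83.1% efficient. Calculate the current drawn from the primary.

I_p ≈ 0.818 A

V_s = 33000 × 282/23559 = 395.01 V.
I_s = V_s/R = 395.01/6.96 = 56.754 A.
P_out = V_s I_s = 395.01 × 56.754 = 22418 W.
P_in = P_out/η = 22418/0.831 = 26978 W.
I_p = P_in/V_p = 26978/33000 = 0.818 A.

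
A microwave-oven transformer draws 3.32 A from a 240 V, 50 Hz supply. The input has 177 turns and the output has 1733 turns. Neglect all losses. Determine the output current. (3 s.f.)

I_out ≈ 0.339 A

I_out/I_in = N_in/N_out, so I_out = 3.32 × 177/1733 = 0.339 A.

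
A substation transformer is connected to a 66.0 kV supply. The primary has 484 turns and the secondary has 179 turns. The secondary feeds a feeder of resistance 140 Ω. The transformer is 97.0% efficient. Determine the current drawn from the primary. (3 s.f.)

V_s = 66000 × 179/484 = 24409 V.
I_s = V_s/R = 24409/140 = 174.35 A.
P_out = V_s I_s = 24409 × 174.35 = 4.2557×10^6 W.
P_in = P_out/η = 4.2557×10^6/0.970 = 4.3874×10^6 W.
I_p = P_in/V_p = 4.3874×10^6/66000 = 66.5 A.

I_p ≈ 66.5 A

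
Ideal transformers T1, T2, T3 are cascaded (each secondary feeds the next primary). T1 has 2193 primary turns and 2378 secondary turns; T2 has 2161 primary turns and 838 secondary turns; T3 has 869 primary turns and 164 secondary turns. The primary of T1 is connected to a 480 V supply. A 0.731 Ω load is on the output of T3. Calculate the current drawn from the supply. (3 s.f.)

I_supply ≈ 4.14 A

Secondary of T1: V = 480.00 × 2378/2193 = 520.49 V.
Secondary of T2: V = 520.49 × 838/2161 = 201.84 V.
Secondary of T3: V = 201.84 × 164/869 = 38.091 V.
I_load = 38.091/0.731 = 52.109 A, so P_out = 38.091 × 52.109 = 1984.9 W.
All ideal ⇒ P_in = P_out, so I_supply = 1984.9/480 = 4.14 A.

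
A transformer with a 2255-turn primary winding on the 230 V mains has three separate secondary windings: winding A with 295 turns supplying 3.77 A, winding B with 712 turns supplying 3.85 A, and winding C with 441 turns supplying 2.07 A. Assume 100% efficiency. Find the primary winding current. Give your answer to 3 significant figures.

V_A = 230 × 295/2255 = 30.089 V; V_B = 230 × 712/2255 = 72.621 V; V_C = 230 × 441/2255 = 44.980 V.
P_out = V_A I_A + V_B I_B + V_C I_C = 30.089×3.77 + 72.621×3.85 + 44.980×2.07 = 113.43 + 279.59 + 93.109 = 486.13 W.
Ideal ⇒ P_in = P_out, so I_p = P_out/V_p = 486.13/230 = 2.11 A.

I_p ≈ 2.11 A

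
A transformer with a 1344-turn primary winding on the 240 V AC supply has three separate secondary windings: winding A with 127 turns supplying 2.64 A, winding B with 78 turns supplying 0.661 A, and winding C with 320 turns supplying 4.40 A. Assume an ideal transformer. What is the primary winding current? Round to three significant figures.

I_p ≈ 1.34 A

V_A = 240 × 127/1344 = 22.679 V; V_B = 240 × 78/1344 = 13.929 V; V_C = 240 × 320/1344 = 57.143 V.
P_out = V_A I_A + V_B I_B + V_C I_C = 22.679×2.64 + 13.929×0.661 + 57.143×4.40 = 59.871 + 9.2068 + 251.43 = 320.51 W.
Ideal ⇒ P_in = P_out, so I_p = P_out/V_p = 320.51/240 = 1.34 A.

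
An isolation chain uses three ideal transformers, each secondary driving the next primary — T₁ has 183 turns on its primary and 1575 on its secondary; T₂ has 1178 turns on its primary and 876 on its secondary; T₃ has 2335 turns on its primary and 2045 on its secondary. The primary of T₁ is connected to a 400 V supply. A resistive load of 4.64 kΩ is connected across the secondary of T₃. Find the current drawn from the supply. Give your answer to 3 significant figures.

After T₁: V = 400.00 × 1575/183 = 3442.6 V.
After T₂: V = 3442.6 × 876/1178 = 2560.0 V.
After T₃: V = 2560.0 × 2045/2335 = 2242.1 V.
I_load = 2242.1/4640 = 0.48321 A, so P_out = 2242.1 × 0.48321 = 1083.4 W.
All ideal ⇒ P_in = P_out, so I_supply = 1083.4/400 = 2.71 A.

I_supply ≈ 2.71 A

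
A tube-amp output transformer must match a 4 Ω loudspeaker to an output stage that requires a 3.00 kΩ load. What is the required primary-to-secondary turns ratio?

Z_p/Z_s = (N_p/N_s)², so N_p/N_s = √(3000/4) = √750 = 27.4.

N_p/N_s ≈ 27.4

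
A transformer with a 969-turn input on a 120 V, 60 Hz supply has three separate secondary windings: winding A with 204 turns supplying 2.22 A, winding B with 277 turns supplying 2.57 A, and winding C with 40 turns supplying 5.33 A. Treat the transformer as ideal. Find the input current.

V_A = 120 × 204/969 = 25.263 V; V_B = 120 × 277/969 = 34.303 V; V_C = 120 × 40/969 = 4.9536 V.
P_out = V_A I_A + V_B I_B + V_C I_C = 25.263×2.22 + 34.303×2.57 + 4.9536×5.33 = 56.084 + 88.160 + 26.402 = 170.65 W.
Ideal ⇒ P_in = P_out, so I_in = P_out/V_in = 170.65/120 = 1.42 A.

I_in ≈ 1.42 A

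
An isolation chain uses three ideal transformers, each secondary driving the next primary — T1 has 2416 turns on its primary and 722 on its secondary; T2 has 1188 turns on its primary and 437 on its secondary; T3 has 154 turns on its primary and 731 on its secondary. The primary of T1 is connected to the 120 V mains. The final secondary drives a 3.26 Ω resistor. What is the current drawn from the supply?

After T1: V = 120.00 × 722/2416 = 35.861 V.
After T2: V = 35.861 × 437/1188 = 13.191 V.
After T3: V = 13.191 × 731/154 = 62.616 V.
I_load = 62.616/3.26 = 19.207 A, so P_out = 62.616 × 19.207 = 1202.7 W.
All ideal ⇒ P_in = P_out, so I_supply = 1202.7/120 = 10.0 A.

I_supply ≈ 10.0 A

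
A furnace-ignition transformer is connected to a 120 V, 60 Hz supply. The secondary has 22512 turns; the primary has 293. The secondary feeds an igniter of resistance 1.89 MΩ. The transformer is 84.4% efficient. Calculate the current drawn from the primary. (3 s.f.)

V_s = 120 × 22512/293 = 9219.9 V.
I_s = V_s/R = 9219.9/(1.89×10^6) = 0.0048783 A.
P_out = V_s I_s = 9219.9 × 0.0048783 = 44.977 W.
P_in = P_out/η = 44.977/0.844 = 53.291 W.
I_p = P_in/V_p = 53.291/120 = 0.444 A.

I_p ≈ 0.444 A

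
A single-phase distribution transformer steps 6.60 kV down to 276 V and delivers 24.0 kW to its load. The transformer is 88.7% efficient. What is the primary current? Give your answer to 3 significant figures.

P_in = P_out/η = 24000/0.887 = 27057 W.
I_p = P_in/V_p = 27057/6600 = 4.10 A.

I_p ≈ 4.10 A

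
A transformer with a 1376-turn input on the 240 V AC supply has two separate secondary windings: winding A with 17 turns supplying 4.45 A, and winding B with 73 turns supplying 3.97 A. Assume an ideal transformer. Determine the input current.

I_in ≈ 0.266 A

V_A = 240 × 17/1376 = 2.9651 V; V_B = 240 × 73/1376 = 12.733 V.
P_out = V_A I_A + V_B I_B = 2.9651×4.45 + 12.733×3.97 = 13.195 + 50.548 = 63.743 W.
Ideal ⇒ P_in = P_out, so I_in = P_out/V_in = 63.743/240 = 0.266 A.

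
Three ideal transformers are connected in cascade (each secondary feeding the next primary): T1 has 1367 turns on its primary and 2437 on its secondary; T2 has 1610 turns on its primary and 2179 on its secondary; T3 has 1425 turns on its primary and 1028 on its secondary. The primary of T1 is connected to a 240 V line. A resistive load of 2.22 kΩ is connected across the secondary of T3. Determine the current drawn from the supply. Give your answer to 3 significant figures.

I_supply ≈ 0.328 A

Secondary of T1: V = 240.00 × 2437/1367 = 427.86 V.
Secondary of T2: V = 427.86 × 2179/1610 = 579.07 V.
Secondary of T3: V = 579.07 × 1028/1425 = 417.74 V.
I_load = 417.74/2220 = 0.18817 A, so P_out = 417.74 × 0.18817 = 78.607 W.
All ideal ⇒ P_in = P_out, so I_supply = 78.607/240 = 0.328 A.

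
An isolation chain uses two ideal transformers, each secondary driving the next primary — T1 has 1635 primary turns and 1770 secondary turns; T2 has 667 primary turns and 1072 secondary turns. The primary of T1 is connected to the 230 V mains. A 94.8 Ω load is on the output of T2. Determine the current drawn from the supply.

I_supply ≈ 7.34 A

After T1: V = 230.00 × 1770/1635 = 248.99 V.
After T2: V = 248.99 × 1072/667 = 400.18 V.
I_load = 400.18/94.8 = 4.2213 A, so P_out = 400.18 × 4.2213 = 1689.3 W.
All ideal ⇒ P_in = P_out, so I_supply = 1689.3/230 = 7.34 A.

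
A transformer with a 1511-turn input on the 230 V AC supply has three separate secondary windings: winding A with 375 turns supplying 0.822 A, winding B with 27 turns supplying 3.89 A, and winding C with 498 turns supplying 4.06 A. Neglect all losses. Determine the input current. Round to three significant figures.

V_A = 230 × 375/1511 = 57.081 V; V_B = 230 × 27/1511 = 4.1099 V; V_C = 230 × 498/1511 = 75.804 V.
P_out = V_A I_A + V_B I_B + V_C I_C = 57.081×0.822 + 4.1099×3.89 + 75.804×4.06 = 46.921 + 15.987 + 307.76 = 370.67 W.
Ideal ⇒ P_in = P_out, so I_in = P_out/V_in = 370.67/230 = 1.61 A.

I_in ≈ 1.61 A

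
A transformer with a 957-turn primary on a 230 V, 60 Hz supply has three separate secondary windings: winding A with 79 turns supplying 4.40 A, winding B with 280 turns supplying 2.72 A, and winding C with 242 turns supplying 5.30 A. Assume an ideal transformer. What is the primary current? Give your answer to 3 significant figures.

I_p ≈ 2.50 A

V_A = 230 × 79/957 = 18.986 V; V_B = 230 × 280/957 = 67.294 V; V_C = 230 × 242/957 = 58.161 V.
P_out = V_A I_A + V_B I_B + V_C I_C = 18.986×4.40 + 67.294×2.72 + 58.161×5.30 = 83.540 + 183.04 + 308.25 = 574.83 W.
Ideal ⇒ P_in = P_out, so I_p = P_out/V_p = 574.83/230 = 2.50 A.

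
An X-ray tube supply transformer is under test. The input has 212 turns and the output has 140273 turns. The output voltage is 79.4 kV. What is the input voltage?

V_in ≈ 120 V

V_in/V_out = N_in/N_out, so V_in = 79400 × 212/140273 = 120 V.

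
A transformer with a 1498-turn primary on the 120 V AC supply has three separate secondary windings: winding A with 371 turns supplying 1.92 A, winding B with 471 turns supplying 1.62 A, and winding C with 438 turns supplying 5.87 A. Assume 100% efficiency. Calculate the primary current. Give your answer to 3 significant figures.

V_A = 120 × 371/1498 = 29.720 V; V_B = 120 × 471/1498 = 37.730 V; V_C = 120 × 438/1498 = 35.087 V.
P_out = V_A I_A + V_B I_B + V_C I_C = 29.720×1.92 + 37.730×1.62 + 35.087×5.87 = 57.062 + 61.123 + 205.96 = 324.14 W.
Ideal ⇒ P_in = P_out, so I_p = P_out/V_p = 324.14/120 = 2.70 A.

I_p ≈ 2.70 A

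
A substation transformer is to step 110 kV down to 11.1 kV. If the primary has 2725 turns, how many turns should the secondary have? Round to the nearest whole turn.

N_s/N_p = V_s/V_p, so N_s = 2725 × 11100/110000 = 275.0 ≈ 275 turns.

N_s = 275 turns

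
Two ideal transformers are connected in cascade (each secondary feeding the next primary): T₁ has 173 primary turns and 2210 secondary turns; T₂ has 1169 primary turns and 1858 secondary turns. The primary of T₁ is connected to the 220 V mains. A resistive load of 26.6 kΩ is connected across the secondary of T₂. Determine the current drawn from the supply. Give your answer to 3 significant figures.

After T₁: V = 220.00 × 2210/173 = 2810.4 V.
After T₂: V = 2810.4 × 1858/1169 = 4466.8 V.
I_load = 4466.8/26600 = 0.16793 A, so P_out = 4466.8 × 0.16793 = 750.10 W.
All ideal ⇒ P_in = P_out, so I_supply = 750.10/220 = 3.41 A.

I_supply ≈ 3.41 A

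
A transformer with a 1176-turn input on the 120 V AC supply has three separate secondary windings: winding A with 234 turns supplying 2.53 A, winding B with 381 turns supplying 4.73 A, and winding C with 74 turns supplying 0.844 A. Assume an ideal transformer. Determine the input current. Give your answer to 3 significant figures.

V_A = 120 × 234/1176 = 23.878 V; V_B = 120 × 381/1176 = 38.878 V; V_C = 120 × 74/1176 = 7.5510 V.
P_out = V_A I_A + V_B I_B + V_C I_C = 23.878×2.53 + 38.878×4.73 + 7.5510×0.844 = 60.410 + 183.89 + 6.3731 = 250.67 W.
Ideal ⇒ P_in = P_out, so I_in = P_out/V_in = 250.67/120 = 2.09 A.

I_in ≈ 2.09 A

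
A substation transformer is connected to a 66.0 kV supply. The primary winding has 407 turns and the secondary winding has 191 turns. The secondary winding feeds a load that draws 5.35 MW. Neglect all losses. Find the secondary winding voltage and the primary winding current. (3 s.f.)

V_s ≈ 31000 V, I_p ≈ 81.1 A

V_s = V_p × N_s/N_p = 66000 × 191/407 = 30973 V.
I_s = P/V_s = 5.35×10^6/30973 = 172.73 A.
I_p = I_s × N_s/N_p = 172.73 × 191/407 = 81.1 A.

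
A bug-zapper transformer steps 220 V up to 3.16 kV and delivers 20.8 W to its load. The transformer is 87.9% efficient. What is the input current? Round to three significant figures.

I_in ≈ 0.108 A

P_in = P_out/η = 20.8/0.879 = 23.663 W.
I_in = P_in/V_in = 23.663/220 = 0.108 A.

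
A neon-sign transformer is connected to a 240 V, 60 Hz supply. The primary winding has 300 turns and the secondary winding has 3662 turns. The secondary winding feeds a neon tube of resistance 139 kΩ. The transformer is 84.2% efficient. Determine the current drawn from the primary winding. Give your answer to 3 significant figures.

V_s = 240 × 3662/300 = 2929.6 V.
I_s = V_s/R = 2929.6/139000 = 0.021076 A.
P_out = V_s I_s = 2929.6 × 0.021076 = 61.745 W.
P_in = P_out/η = 61.745/0.842 = 73.331 W.
I_p = P_in/V_p = 73.331/240 = 0.306 A.

I_p ≈ 0.306 A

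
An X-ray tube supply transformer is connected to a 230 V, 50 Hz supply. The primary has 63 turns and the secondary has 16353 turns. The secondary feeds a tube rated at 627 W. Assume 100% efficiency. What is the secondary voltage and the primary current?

V_s ≈ 59700 V, I_p ≈ 2.73 A

V_s = V_p × N_s/N_p = 230 × 16353/63 = 59701 V.
I_s = P/V_s = 627/59701 = 0.010502 A.
I_p = I_s × N_s/N_p = 0.010502 × 16353/63 = 2.73 A.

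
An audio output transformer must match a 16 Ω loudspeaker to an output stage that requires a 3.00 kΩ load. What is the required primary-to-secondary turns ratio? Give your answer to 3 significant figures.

Z_p/Z_s = (N_p/N_s)², so N_p/N_s = √(3000/16) = √188 = 13.7.

N_p/N_s ≈ 13.7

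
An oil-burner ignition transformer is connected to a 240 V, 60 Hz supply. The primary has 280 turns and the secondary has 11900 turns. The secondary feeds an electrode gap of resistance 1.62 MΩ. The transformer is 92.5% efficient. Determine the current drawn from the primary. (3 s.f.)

I_p ≈ 0.289 A

V_s = 240 × 11900/280 = 10200 V.
I_s = V_s/R = 10200/(1.62×10^6) = 0.0062963 A.
P_out = V_s I_s = 10200 × 0.0062963 = 64.222 W.
P_in = P_out/η = 64.222/0.925 = 69.429 W.
I_p = P_in/V_p = 69.429/240 = 0.289 A.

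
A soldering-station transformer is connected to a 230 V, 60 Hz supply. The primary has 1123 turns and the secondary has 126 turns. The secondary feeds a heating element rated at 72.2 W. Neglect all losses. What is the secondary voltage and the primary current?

V_s ≈ 25.8 V, I_p ≈ 0.314 A

V_s = V_p × N_s/N_p = 230 × 126/1123 = 25.806 V.
I_s = P/V_s = 72.2/25.806 = 2.7978 A.
I_p = I_s × N_s/N_p = 2.7978 × 126/1123 = 0.314 A.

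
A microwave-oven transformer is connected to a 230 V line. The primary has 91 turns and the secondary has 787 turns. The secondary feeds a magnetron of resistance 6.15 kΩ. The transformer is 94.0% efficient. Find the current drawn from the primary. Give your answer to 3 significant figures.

I_p ≈ 2.98 A

V_s = 230 × 787/91 = 1989.1 V.
I_s = V_s/R = 1989.1/6150 = 0.32343 A.
P_out = V_s I_s = 1989.1 × 0.32343 = 643.35 W.
P_in = P_out/η = 643.35/0.940 = 684.41 W.
I_p = P_in/V_p = 684.41/230 = 2.98 A.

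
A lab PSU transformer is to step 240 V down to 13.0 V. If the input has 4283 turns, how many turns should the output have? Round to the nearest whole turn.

N_out/N_in = V_out/V_in, so N_out = 4283 × 13.0/240 = 232.0 ≈ 232 turns.

N_out = 232 turns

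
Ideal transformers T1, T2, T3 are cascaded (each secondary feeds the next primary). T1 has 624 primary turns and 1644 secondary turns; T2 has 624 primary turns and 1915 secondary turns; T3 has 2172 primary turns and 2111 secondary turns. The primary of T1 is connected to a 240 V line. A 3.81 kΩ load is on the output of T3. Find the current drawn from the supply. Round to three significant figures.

I_supply ≈ 3.89 A

Secondary of T1: V = 240.00 × 1644/624 = 632.31 V.
Secondary of T2: V = 632.31 × 1915/624 = 1940.5 V.
Secondary of T3: V = 1940.5 × 2111/2172 = 1886.0 V.
I_load = 1886.0/3810 = 0.49501 A, so P_out = 1886.0 × 0.49501 = 933.59 W.
All ideal ⇒ P_in = P_out, so I_supply = 933.59/240 = 3.89 A.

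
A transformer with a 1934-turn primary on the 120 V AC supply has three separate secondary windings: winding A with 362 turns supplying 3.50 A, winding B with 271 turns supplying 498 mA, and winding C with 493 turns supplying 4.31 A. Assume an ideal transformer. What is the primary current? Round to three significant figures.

I_p ≈ 1.82 A

V_A = 120 × 362/1934 = 22.461 V; V_B = 120 × 271/1934 = 16.815 V; V_C = 120 × 493/1934 = 30.589 V.
P_out = V_A I_A + V_B I_B + V_C I_C = 22.461×3.50 + 16.815×0.498 + 30.589×4.31 = 78.614 + 8.3738 + 131.84 = 218.83 W.
Ideal ⇒ P_in = P_out, so I_p = P_out/V_p = 218.83/120 = 1.82 A.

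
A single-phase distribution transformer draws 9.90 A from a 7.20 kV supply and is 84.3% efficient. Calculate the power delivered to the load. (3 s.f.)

P_out ≈ 60100 W

P_in = V_p I_p = 7200 × 9.90 = 71280 W.
P_out = η P_in = 0.843 × 71280 = 60100 W.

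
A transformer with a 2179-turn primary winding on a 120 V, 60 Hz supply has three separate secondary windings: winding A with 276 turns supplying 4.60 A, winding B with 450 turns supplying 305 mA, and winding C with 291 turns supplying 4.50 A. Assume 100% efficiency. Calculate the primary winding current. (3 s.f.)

V_A = 120 × 276/2179 = 15.200 V; V_B = 120 × 450/2179 = 24.782 V; V_C = 120 × 291/2179 = 16.026 V.
P_out = V_A I_A + V_B I_B + V_C I_C = 15.200×4.60 + 24.782×0.305 + 16.026×4.50 = 69.918 + 7.5585 + 72.116 = 149.59 W.
Ideal ⇒ P_in = P_out, so I_p = P_out/V_p = 149.59/120 = 1.25 A.

I_p ≈ 1.25 A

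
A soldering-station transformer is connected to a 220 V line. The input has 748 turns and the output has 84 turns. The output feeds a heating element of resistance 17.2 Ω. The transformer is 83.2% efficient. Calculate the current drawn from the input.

I_in ≈ 0.194 A

V_out = 220 × 84/748 = 24.706 V.
I_out = V_out/R = 24.706/17.2 = 1.4364 A.
P_out = V_out I_out = 24.706 × 1.4364 = 35.487 W.
P_in = P_out/η = 35.487/0.832 = 42.653 W.
I_in = P_in/V_in = 42.653/220 = 0.194 A.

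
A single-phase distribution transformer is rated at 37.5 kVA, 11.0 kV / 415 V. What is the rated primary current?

I_p = S/V_p = 37500/11000 = 3.41 A.

I_p ≈ 3.41 A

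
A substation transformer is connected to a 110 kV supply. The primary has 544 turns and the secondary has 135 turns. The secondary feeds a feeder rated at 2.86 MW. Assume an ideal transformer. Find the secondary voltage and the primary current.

V_s ≈ 27300 V, I_p ≈ 26.0 A

V_s = V_p × N_s/N_p = 110000 × 135/544 = 27298 V.
I_s = P/V_s = 2.86×10^6/27298 = 104.77 A.
I_p = I_s × N_s/N_p = 104.77 × 135/544 = 26.0 A.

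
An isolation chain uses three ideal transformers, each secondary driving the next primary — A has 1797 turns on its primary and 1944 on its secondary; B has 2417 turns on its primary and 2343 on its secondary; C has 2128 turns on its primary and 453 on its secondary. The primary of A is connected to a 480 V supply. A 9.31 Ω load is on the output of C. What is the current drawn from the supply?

After A: V = 480.00 × 1944/1797 = 519.27 V.
After B: V = 519.27 × 2343/2417 = 503.37 V.
After C: V = 503.37 × 453/2128 = 107.15 V.
I_load = 107.15/9.31 = 11.510 A, so P_out = 107.15 × 11.510 = 1233.3 W.
All ideal ⇒ P_in = P_out, so I_supply = 1233.3/480 = 2.57 A.

I_supply ≈ 2.57 A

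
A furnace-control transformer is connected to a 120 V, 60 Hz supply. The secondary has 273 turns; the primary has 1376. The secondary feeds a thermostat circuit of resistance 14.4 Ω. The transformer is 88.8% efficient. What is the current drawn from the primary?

I_p ≈ 0.369 A

V_s = 120 × 273/1376 = 23.808 V.
I_s = V_s/R = 23.808/14.4 = 1.6533 A.
P_out = V_s I_s = 23.808 × 1.6533 = 39.363 W.
P_in = P_out/η = 39.363/0.888 = 44.328 W.
I_p = P_in/V_p = 44.328/120 = 0.369 A.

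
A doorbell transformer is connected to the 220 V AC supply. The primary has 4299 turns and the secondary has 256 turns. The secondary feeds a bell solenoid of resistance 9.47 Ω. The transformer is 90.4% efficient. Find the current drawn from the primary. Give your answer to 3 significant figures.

I_p ≈ 0.0911 A

V_s = 220 × 256/4299 = 13.101 V.
I_s = V_s/R = 13.101/9.47 = 1.3834 A.
P_out = V_s I_s = 13.101 × 1.3834 = 18.123 W.
P_in = P_out/η = 18.123/0.904 = 20.048 W.
I_p = P_in/V_p = 20.048/220 = 0.0911 A.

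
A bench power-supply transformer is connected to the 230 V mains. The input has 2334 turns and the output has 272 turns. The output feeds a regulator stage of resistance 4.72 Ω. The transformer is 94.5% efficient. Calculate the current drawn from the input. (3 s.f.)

I_in ≈ 0.700 A

V_out = 230 × 272/2334 = 26.804 V.
I_out = V_out/R = 26.804/4.72 = 5.6788 A.
P_out = V_out I_out = 26.804 × 5.6788 = 152.21 W.
P_in = P_out/η = 152.21/0.945 = 161.07 W.
I_in = P_in/V_in = 161.07/230 = 0.700 A.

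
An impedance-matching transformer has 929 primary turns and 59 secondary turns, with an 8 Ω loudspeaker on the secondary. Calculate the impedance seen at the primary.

Z_p ≈ 1980 Ω

Z_p = (N_p/N_s)² × Z_s = (929/59)² × 8 = 1980 Ω.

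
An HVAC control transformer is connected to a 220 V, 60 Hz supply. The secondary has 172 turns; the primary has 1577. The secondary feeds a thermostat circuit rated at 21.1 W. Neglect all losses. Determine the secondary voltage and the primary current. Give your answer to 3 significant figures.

V_s = V_p × N_s/N_p = 220 × 172/1577 = 23.995 V.
I_s = P/V_s = 21.1/23.995 = 0.87935 A.
I_p = I_s × N_s/N_p = 0.87935 × 172/1577 = 0.0959 A.

V_s ≈ 24.0 V, I_p ≈ 0.0959 A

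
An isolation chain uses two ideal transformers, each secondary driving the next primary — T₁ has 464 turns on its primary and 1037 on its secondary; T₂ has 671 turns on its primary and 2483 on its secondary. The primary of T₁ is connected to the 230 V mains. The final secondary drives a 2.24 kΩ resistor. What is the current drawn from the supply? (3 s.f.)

I_supply ≈ 7.02 A

After T₁: V = 230.00 × 1037/464 = 514.03 V.
After T₂: V = 514.03 × 2483/671 = 1902.1 V.
I_load = 1902.1/2240 = 0.84917 A, so P_out = 1902.1 × 0.84917 = 1615.2 W.
All ideal ⇒ P_in = P_out, so I_supply = 1615.2/230 = 7.02 A.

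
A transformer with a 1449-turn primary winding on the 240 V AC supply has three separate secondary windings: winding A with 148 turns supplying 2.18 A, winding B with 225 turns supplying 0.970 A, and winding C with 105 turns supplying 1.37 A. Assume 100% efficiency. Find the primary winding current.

V_A = 240 × 148/1449 = 24.513 V; V_B = 240 × 225/1449 = 37.267 V; V_C = 240 × 105/1449 = 17.391 V.
P_out = V_A I_A + V_B I_B + V_C I_C = 24.513×2.18 + 37.267×0.970 + 17.391×1.37 = 53.439 + 36.149 + 23.826 = 113.41 W.
Ideal ⇒ P_in = P_out, so I_p = P_out/V_p = 113.41/240 = 0.473 A.

I_p ≈ 0.473 A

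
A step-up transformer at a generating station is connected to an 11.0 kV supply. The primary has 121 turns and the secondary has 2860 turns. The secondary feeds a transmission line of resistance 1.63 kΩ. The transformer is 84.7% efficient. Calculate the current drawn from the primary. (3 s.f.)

I_p ≈ 4450 A

V_s = 11000 × 2860/121 = 260000 V.
I_s = V_s/R = 260000/1630 = 159.51 A.
P_out = V_s I_s = 260000 × 159.51 = 4.1472×10^7 W.
P_in = P_out/η = 4.1472×10^7/0.847 = 4.8964×10^7 W.
I_p = P_in/V_p = 4.8964×10^7/11000 = 4450 A.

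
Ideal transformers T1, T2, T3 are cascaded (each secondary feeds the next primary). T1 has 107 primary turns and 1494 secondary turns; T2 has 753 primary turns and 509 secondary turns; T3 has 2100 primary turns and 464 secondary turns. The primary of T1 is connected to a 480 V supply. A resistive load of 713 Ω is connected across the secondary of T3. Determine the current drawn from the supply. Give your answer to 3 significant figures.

Secondary of T1: V = 480.00 × 1494/107 = 6702.1 V.
Secondary of T2: V = 6702.1 × 509/753 = 4530.3 V.
Secondary of T3: V = 4530.3 × 464/2100 = 1001.0 V.
I_load = 1001.0/713 = 1.4039 A, so P_out = 1001.0 × 1.4039 = 1405.3 W.
All ideal ⇒ P_in = P_out, so I_supply = 1405.3/480 = 2.93 A.

I_supply ≈ 2.93 A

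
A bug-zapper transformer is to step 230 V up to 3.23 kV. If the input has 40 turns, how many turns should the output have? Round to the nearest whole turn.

N_out/N_in = V_out/V_in, so N_out = 40 × 3230/230 = 561.7 ≈ 562 turns.

N_out = 562 turns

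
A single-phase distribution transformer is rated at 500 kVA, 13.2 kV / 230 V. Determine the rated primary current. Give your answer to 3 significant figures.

I_p ≈ 37.9 A

I_p = S/V_p = 500000/13200 = 37.9 A.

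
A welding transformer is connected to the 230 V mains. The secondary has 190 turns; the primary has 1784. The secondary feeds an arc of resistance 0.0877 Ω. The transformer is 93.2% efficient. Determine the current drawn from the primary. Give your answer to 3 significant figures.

I_p ≈ 31.9 A

V_s = 230 × 190/1784 = 24.496 V.
I_s = V_s/R = 24.496/0.0877 = 279.31 A.
P_out = V_s I_s = 24.496 × 279.31 = 6841.9 W.
P_in = P_out/η = 6841.9/0.932 = 7341.0 W.
I_p = P_in/V_p = 7341.0/230 = 31.9 A.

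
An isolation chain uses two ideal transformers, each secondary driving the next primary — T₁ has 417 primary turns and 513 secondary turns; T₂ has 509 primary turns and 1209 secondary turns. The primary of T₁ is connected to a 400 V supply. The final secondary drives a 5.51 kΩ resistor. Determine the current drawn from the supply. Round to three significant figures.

Secondary of T₁: V = 400.00 × 513/417 = 492.09 V.
Secondary of T₂: V = 492.09 × 1209/509 = 1168.8 V.
I_load = 1168.8/5510 = 0.21213 A, so P_out = 1168.8 × 0.21213 = 247.94 W.
All ideal ⇒ P_in = P_out, so I_supply = 247.94/400 = 0.620 A.

I_supply ≈ 0.620 A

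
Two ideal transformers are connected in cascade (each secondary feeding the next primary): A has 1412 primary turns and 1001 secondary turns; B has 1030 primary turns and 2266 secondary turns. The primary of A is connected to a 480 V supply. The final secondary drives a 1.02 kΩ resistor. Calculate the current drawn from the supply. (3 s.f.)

I_supply ≈ 1.14 A

Secondary of A: V = 480.00 × 1001/1412 = 340.28 V.
Secondary of B: V = 340.28 × 2266/1030 = 748.62 V.
I_load = 748.62/1020 = 0.73394 A, so P_out = 748.62 × 0.73394 = 549.45 W.
All ideal ⇒ P_in = P_out, so I_supply = 549.45/480 = 1.14 A.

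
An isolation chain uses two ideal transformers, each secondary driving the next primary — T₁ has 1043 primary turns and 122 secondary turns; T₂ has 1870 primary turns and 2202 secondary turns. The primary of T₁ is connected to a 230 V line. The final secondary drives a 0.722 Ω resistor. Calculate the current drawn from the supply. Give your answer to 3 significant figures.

I_supply ≈ 6.04 A

Secondary of T₁: V = 230.00 × 122/1043 = 26.903 V.
Secondary of T₂: V = 26.903 × 2202/1870 = 31.680 V.
I_load = 31.680/0.722 = 43.877 A, so P_out = 31.680 × 43.877 = 1390.0 W.
All ideal ⇒ P_in = P_out, so I_supply = 1390.0/230 = 6.04 A.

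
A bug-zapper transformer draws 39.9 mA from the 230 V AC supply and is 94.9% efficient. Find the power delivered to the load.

P_in = V_p I_p = 230 × 0.0399 = 9.1770 W.
P_out = η P_in = 0.949 × 9.1770 = 8.71 W.

P_out ≈ 8.71 W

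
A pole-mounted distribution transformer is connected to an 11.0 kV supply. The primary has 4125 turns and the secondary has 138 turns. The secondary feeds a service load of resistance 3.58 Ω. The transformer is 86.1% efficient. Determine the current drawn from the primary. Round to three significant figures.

I_p ≈ 3.99 A

V_s = 11000 × 138/4125 = 368.00 V.
I_s = V_s/R = 368.00/3.58 = 102.79 A.
P_out = V_s I_s = 368.00 × 102.79 = 37828 W.
P_in = P_out/η = 37828/0.861 = 43935 W.
I_p = P_in/V_p = 43935/11000 = 3.99 A.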